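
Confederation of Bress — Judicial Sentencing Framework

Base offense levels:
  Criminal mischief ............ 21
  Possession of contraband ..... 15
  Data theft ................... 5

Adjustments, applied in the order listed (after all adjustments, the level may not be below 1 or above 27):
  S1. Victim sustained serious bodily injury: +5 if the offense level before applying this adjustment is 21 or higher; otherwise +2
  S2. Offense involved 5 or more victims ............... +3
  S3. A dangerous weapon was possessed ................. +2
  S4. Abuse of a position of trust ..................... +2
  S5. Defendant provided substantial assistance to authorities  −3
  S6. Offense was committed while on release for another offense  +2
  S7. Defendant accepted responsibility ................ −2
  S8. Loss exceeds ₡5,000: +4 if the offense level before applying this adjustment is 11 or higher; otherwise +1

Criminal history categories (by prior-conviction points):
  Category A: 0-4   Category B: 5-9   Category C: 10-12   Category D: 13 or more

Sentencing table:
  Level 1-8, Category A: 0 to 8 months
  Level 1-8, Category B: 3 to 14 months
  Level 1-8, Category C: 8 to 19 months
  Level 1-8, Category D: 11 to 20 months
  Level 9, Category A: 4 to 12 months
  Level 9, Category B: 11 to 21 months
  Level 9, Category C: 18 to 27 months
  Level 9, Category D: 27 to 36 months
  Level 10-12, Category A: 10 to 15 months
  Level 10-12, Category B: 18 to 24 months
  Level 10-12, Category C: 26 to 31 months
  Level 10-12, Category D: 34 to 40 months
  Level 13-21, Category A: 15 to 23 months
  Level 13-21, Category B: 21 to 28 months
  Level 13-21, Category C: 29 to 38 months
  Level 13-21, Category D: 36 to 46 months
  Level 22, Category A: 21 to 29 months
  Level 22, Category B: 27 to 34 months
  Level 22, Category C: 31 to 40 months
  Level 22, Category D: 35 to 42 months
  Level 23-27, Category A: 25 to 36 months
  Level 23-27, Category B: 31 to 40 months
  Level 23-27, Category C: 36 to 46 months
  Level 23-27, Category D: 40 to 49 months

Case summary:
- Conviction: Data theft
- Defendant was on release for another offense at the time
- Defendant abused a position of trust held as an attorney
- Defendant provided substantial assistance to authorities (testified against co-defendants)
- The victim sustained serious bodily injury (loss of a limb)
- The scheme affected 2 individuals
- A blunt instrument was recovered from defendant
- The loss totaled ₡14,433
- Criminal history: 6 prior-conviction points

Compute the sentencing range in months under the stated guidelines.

18-24 months

Base offense level for data theft: 5.
S1 applies (level before this adjustment is 5 < 21, so +2): 5 + 2 = 7.
S3 applies: 7 + 2 = 9.
S4 applies: 9 + 2 = 11.
S5 applies: 11 − 3 = 8.
S6 applies: 8 + 2 = 10.
S7 does not apply.
S8 applies (level before this adjustment is 10 < 11, so +1): 10 + 1 = 11.
Final offense level: 11.
Criminal history: 6 prior points → Category B (5-9).
Level 11 falls in the 10-12 band.
Grid: Level 10-12 × Category B = 18-24 months.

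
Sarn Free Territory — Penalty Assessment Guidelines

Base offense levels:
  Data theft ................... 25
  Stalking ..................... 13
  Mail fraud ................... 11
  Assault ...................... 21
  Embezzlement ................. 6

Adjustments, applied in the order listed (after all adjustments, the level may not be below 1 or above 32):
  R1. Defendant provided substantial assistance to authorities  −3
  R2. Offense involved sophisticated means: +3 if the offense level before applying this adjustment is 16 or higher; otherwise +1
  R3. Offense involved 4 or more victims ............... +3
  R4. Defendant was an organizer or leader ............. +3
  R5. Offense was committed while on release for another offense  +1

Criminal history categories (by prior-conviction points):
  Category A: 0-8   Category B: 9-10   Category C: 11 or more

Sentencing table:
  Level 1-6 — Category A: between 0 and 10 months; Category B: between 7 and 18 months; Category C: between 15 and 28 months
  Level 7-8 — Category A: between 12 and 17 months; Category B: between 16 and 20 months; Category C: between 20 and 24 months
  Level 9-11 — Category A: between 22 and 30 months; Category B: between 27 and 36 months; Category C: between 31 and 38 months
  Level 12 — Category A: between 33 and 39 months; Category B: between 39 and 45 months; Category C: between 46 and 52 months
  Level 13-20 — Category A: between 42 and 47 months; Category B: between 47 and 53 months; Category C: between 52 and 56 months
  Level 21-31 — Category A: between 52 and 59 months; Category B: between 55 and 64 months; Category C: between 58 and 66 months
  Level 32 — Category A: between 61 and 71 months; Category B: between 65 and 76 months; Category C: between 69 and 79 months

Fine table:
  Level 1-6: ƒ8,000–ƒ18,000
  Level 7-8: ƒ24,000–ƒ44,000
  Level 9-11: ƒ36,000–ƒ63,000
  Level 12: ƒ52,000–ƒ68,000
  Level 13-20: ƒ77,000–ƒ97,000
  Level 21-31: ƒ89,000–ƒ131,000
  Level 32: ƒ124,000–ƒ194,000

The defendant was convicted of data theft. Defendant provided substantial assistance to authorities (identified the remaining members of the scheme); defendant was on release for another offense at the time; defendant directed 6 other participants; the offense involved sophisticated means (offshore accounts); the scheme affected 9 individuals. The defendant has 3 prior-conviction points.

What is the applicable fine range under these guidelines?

ƒ124,000–ƒ194,000

Base offense level for data theft: 25.
R1 applies: 25 − 3 = 22.
R2 applies (level before this adjustment is 22 ≥ 16, so +3): 22 + 3 = 25.
R3 applies: 25 + 3 = 28.
R4 applies: 28 + 3 = 31.
R5 applies: 31 + 1 = 32.
Final offense level: 32.
Level 32 falls in the 32 band.
Fine table: Level 32 → ƒ124,000–ƒ194,000.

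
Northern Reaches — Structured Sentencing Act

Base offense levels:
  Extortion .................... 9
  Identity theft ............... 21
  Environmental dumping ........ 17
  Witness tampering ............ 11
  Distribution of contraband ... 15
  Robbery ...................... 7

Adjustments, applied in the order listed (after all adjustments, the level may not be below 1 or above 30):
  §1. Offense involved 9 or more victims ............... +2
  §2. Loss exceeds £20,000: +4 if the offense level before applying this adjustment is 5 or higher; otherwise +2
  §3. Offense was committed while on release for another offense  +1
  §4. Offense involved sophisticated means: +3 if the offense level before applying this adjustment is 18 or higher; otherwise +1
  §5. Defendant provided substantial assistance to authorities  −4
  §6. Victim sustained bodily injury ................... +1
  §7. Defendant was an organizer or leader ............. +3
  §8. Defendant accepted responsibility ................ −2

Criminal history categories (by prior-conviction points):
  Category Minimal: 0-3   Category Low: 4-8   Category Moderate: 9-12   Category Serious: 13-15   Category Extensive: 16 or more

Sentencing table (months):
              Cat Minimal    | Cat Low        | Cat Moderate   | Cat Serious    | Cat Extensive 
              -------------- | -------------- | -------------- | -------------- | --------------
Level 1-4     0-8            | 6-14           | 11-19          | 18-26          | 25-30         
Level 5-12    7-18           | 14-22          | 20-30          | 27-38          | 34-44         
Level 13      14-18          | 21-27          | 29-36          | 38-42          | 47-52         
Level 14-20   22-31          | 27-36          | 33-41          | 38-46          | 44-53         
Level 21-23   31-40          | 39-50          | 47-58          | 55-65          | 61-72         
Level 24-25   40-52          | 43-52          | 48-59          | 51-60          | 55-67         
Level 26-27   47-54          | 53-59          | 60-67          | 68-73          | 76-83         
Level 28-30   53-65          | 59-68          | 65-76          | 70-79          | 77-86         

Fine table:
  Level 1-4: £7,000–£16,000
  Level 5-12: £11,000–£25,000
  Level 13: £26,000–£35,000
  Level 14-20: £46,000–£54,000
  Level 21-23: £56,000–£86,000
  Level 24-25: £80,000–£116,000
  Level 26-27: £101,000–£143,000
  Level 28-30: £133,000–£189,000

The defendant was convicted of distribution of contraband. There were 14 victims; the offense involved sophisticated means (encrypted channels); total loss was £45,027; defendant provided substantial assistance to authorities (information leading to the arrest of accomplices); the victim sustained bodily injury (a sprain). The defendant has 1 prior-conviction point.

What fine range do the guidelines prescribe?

Base offense level for distribution of contraband: 15.
§1 applies: 15 + 2 = 17.
§2 applies (level before this adjustment is 17 ≥ 5, so +4): 17 + 4 = 21.
§3 does not apply.
§4 applies (level before this adjustment is 21 ≥ 18, so +3): 21 + 3 = 24.
§5 applies: 24 − 4 = 20.
§6 applies: 20 + 1 = 21.
§7 does not apply.
Final offense level: 21.
Level 21 falls in the 21-23 band.
Fine table: Level 21-23 → £56,000–£86,000.

£56,000–£86,000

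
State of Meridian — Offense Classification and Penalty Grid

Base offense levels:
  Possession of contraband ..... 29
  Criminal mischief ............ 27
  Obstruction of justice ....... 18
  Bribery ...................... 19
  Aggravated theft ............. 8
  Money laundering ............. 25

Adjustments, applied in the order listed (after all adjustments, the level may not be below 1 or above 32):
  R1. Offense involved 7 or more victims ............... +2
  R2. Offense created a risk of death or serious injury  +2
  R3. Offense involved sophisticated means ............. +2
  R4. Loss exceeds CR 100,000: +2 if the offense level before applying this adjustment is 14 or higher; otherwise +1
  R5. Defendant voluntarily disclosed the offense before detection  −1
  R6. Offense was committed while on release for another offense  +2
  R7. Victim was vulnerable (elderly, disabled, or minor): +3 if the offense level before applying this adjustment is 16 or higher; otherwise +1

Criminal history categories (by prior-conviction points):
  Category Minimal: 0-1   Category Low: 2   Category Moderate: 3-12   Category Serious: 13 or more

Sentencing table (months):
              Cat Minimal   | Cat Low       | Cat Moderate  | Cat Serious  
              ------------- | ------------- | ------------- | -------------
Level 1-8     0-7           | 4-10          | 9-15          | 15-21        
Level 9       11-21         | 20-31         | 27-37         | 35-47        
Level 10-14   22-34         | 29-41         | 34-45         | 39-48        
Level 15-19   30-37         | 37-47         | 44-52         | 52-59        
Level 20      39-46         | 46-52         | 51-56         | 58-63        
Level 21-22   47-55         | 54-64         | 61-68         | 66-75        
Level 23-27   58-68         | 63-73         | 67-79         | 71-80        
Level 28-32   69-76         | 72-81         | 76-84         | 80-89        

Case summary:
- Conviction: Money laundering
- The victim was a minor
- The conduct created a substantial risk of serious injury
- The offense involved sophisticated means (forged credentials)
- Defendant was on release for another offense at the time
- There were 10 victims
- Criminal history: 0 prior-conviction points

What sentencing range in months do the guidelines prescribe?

Base offense level for money laundering: 25.
R1 applies: 25 + 2 = 27.
R2 applies: 27 + 2 = 29.
R3 applies: 29 + 2 = 31.
R4 does not apply.
R5 does not apply.
R6 applies: 31 + 2 = 33.
R7 applies (level before this adjustment is 33 ≥ 16, so +3): 33 + 3 = 36.
Level 36 exceeds the maximum of 32; capped at 32.
Final offense level: 32.
Criminal history: 0 prior points → Category Minimal (0-1).
Level 32 falls in the 28-32 band.
Grid: Level 28-32 × Category Minimal = 69-76 months.

69-76 months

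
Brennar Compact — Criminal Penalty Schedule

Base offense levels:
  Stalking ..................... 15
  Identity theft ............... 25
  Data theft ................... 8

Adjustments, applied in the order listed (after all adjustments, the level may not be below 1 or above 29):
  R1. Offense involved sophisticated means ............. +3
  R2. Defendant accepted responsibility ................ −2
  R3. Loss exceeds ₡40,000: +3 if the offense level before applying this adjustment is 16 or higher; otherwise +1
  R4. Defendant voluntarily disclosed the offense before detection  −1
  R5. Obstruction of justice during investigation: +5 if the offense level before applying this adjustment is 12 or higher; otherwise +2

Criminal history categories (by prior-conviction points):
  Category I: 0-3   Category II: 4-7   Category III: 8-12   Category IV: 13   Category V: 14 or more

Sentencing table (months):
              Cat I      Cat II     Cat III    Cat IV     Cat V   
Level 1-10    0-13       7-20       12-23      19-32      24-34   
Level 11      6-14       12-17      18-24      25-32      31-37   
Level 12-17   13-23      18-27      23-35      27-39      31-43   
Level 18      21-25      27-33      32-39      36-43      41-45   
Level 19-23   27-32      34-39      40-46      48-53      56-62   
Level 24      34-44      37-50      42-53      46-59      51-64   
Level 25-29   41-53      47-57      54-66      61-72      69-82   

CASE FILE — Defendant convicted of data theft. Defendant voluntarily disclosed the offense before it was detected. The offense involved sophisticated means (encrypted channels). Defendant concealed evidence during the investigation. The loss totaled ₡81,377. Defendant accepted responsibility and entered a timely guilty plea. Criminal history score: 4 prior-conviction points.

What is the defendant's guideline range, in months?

12-17 months

Base offense level for data theft: 8.
R1 applies: 8 + 3 = 11.
R2 applies: 11 − 2 = 9.
R3 applies (level before this adjustment is 9 < 16, so +1): 9 + 1 = 10.
R4 applies: 10 − 1 = 9.
R5 applies (level before this adjustment is 9 < 12, so +2): 9 + 2 = 11.
Final offense level: 11.
Criminal history: 4 prior points → Category II (4-7).
Level 11 falls in the 11 band.
Grid: Level 11 × Category II = 12-17 months.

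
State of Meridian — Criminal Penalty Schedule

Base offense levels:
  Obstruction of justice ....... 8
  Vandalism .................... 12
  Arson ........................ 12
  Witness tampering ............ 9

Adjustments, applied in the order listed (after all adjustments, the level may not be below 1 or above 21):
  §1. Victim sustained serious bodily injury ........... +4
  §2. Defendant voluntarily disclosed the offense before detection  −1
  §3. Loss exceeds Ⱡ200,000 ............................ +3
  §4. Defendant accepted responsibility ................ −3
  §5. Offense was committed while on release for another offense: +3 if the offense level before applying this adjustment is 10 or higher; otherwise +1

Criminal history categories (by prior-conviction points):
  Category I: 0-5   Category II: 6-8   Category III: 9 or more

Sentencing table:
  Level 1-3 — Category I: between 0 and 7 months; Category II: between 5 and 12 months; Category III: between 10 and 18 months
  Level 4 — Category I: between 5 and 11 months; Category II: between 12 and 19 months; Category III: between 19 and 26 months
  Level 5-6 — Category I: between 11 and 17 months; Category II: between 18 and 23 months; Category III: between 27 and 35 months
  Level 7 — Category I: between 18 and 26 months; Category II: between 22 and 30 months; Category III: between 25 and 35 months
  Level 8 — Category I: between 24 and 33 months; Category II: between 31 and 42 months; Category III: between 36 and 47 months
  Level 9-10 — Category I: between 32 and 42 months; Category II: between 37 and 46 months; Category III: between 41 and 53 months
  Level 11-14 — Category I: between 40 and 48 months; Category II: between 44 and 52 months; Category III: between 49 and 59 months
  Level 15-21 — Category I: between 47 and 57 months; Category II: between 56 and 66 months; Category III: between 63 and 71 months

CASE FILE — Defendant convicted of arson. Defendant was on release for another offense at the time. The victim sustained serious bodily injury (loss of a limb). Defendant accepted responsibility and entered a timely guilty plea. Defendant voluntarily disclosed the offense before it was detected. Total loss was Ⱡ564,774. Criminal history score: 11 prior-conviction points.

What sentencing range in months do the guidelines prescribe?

Base offense level for arson: 12.
§1 applies: 12 + 4 = 16.
§2 applies: 16 − 1 = 15.
§3 applies: 15 + 3 = 18.
§4 applies: 18 − 3 = 15.
§5 applies (level before this adjustment is 15 ≥ 10, so +3): 15 + 3 = 18.
Final offense level: 18.
Criminal history: 11 prior points → Category III (9+).
Level 18 falls in the 15-21 band.
Grid: Level 15-21 × Category III = 63-71 months.

63-71 months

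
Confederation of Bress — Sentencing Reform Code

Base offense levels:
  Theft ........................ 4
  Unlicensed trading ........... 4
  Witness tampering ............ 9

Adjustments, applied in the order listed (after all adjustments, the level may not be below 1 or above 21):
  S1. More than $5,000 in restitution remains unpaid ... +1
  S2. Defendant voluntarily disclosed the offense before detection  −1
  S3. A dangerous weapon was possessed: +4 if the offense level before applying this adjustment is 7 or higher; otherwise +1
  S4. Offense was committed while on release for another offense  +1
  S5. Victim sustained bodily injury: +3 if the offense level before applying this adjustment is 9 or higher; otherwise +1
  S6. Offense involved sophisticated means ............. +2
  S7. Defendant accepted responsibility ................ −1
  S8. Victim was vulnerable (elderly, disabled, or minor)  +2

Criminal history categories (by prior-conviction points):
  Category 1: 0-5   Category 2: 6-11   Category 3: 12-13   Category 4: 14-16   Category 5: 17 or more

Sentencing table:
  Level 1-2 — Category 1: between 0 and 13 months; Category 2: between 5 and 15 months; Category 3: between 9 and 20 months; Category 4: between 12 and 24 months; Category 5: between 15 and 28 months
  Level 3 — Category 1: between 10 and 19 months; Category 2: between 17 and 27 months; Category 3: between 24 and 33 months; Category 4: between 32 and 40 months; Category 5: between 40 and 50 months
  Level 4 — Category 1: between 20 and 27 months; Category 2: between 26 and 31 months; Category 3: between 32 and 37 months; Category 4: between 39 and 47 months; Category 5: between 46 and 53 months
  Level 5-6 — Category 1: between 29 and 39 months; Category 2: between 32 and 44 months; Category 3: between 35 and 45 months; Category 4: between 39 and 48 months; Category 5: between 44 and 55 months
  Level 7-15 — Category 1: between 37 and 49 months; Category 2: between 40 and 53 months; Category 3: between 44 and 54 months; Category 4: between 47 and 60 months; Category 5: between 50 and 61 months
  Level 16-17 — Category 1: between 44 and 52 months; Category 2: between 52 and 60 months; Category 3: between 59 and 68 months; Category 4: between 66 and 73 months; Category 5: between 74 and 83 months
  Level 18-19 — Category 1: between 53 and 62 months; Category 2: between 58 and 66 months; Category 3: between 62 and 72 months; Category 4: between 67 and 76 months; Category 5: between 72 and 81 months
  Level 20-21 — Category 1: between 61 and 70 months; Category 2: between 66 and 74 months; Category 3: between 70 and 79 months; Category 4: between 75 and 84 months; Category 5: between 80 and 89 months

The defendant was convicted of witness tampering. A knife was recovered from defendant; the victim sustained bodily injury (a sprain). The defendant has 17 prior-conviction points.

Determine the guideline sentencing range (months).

Base offense level for witness tampering: 9.
S3 applies (level before this adjustment is 9 ≥ 7, so +4): 9 + 4 = 13.
S4 does not apply.
S5 applies (level before this adjustment is 13 ≥ 9, so +3): 13 + 3 = 16.
Final offense level: 16.
Criminal history: 17 prior points → Category 5 (17+).
Level 16 falls in the 16-17 band.
Grid: Level 16-17 × Category 5 = 74-83 months.

74-83 months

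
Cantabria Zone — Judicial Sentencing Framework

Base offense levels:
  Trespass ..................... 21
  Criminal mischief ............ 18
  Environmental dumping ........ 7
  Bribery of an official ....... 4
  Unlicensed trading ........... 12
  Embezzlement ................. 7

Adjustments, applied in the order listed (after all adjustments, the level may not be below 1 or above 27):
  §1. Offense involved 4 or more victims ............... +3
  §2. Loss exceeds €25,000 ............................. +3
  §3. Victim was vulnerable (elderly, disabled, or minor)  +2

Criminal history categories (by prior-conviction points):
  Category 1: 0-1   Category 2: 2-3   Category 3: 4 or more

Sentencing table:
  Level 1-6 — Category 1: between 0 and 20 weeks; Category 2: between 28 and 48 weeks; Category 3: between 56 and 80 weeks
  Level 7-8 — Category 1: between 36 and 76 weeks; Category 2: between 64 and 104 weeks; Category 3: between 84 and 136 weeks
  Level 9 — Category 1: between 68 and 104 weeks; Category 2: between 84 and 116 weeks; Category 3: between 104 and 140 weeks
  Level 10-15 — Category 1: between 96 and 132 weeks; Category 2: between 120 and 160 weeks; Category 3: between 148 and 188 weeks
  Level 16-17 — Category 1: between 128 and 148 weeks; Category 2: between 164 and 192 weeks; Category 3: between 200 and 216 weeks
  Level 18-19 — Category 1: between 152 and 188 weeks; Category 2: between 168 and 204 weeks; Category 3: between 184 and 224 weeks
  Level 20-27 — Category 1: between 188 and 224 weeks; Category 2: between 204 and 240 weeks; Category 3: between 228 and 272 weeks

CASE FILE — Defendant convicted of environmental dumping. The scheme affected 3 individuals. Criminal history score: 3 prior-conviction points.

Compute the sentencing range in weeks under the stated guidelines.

Base offense level for environmental dumping: 7.
Final offense level: 7.
Criminal history: 3 prior points → Category 2 (2-3).
Level 7 falls in the 7-8 band.
Grid: Level 7-8 × Category 2 = 64-104 weeks.

64-104 weeks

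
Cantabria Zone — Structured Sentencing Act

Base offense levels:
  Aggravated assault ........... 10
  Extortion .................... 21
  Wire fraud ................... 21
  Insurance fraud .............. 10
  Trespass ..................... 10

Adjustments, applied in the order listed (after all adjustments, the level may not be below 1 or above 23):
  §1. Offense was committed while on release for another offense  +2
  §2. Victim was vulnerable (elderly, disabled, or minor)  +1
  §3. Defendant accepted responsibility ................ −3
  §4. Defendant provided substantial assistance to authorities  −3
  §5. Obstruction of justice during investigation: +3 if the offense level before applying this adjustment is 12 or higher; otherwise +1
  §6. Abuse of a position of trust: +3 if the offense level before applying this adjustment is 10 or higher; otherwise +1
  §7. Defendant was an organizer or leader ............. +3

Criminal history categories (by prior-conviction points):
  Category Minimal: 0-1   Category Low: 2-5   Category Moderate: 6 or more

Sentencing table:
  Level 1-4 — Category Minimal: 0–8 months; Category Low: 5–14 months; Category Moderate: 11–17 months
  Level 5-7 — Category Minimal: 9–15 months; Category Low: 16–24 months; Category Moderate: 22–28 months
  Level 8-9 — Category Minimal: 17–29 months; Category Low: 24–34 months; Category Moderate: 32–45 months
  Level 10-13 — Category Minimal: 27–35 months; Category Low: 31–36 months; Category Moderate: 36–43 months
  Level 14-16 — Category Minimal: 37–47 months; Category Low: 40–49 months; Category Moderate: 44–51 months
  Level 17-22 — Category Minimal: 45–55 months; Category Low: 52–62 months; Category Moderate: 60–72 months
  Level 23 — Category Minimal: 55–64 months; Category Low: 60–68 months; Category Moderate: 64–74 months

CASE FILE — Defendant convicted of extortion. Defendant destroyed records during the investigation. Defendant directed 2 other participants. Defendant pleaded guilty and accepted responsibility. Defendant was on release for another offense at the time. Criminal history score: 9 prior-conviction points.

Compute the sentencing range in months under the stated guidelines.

64-74 months

Base offense level for extortion: 21.
§1 applies: 21 + 2 = 23.
§2 does not apply.
§3 applies: 23 − 3 = 20.
§4 does not apply.
§5 applies (level before this adjustment is 20 ≥ 12, so +3): 20 + 3 = 23.
§7 applies: 23 + 3 = 26.
Level 26 exceeds the maximum of 23; capped at 23.
Final offense level: 23.
Criminal history: 9 prior points → Category Moderate (6+).
Level 23 falls in the 23 band.
Grid: Level 23 × Category Moderate = 64-74 months.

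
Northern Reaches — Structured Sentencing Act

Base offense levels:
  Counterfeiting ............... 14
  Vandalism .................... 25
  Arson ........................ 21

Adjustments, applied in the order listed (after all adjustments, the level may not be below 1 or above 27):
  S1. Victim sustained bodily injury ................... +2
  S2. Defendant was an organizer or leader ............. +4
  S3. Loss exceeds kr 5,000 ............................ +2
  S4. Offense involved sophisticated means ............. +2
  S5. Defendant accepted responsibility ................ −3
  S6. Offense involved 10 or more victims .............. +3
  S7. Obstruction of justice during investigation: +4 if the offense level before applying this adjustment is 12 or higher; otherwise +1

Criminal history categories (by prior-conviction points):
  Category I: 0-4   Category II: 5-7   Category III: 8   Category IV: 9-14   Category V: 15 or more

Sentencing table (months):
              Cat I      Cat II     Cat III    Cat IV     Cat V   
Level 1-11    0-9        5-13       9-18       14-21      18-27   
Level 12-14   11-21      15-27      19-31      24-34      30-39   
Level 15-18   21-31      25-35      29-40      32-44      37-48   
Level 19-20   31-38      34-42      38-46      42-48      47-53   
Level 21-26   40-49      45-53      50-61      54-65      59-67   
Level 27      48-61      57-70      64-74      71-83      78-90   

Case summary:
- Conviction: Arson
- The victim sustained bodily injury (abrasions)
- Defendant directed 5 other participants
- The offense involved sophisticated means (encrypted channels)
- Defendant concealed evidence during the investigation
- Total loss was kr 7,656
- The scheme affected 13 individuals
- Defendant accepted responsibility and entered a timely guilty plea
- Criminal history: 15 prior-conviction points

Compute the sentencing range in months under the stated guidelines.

78-90 months

Base offense level for arson: 21.
S1 applies: 21 + 2 = 23.
S2 applies: 23 + 4 = 27.
S3 applies: 27 + 2 = 29.
S4 applies: 29 + 2 = 31.
S5 applies: 31 − 3 = 28.
S6 applies: 28 + 3 = 31.
S7 applies (level before this adjustment is 31 ≥ 12, so +4): 31 + 4 = 35.
Level 35 exceeds the maximum of 27; capped at 27.
Final offense level: 27.
Criminal history: 15 prior points → Category V (15+).
Level 27 falls in the 27 band.
Grid: Level 27 × Category V = 78-90 months.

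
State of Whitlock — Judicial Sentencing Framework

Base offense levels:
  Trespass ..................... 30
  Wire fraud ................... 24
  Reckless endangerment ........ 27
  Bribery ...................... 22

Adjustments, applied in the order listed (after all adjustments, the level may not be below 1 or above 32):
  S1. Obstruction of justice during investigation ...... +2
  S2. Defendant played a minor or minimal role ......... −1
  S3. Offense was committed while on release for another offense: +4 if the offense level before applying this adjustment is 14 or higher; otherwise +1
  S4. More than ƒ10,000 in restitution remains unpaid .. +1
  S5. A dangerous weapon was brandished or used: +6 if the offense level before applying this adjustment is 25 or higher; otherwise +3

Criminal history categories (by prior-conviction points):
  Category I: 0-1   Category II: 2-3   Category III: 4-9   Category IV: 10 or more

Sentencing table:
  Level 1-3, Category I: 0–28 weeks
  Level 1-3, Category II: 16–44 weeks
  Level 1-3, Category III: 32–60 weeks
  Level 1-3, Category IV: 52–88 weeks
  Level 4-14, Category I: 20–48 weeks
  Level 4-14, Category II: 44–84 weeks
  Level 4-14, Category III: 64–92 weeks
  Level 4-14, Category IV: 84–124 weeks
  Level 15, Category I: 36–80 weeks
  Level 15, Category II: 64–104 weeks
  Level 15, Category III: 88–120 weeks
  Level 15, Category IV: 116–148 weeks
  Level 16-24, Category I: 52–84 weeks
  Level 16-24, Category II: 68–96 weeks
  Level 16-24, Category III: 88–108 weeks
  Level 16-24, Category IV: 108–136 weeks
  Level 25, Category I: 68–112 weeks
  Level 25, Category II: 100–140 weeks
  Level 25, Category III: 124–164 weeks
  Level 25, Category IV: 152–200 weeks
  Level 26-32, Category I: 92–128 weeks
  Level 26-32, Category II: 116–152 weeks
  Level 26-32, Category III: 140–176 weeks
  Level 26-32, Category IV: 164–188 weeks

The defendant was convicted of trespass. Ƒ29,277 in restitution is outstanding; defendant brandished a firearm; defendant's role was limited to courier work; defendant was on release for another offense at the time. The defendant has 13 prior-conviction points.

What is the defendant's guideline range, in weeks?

164-188 weeks

Base offense level for trespass: 30.
S2 applies: 30 − 1 = 29.
S3 applies (level before this adjustment is 29 ≥ 14, so +4): 29 + 4 = 33.
S4 applies: 33 + 1 = 34.
S5 applies (level before this adjustment is 34 ≥ 25, so +6): 34 + 6 = 40.
Level 40 exceeds the maximum of 32; capped at 32.
Final offense level: 32.
Criminal history: 13 prior points → Category IV (10+).
Level 32 falls in the 26-32 band.
Grid: Level 26-32 × Category IV = 164-188 weeks.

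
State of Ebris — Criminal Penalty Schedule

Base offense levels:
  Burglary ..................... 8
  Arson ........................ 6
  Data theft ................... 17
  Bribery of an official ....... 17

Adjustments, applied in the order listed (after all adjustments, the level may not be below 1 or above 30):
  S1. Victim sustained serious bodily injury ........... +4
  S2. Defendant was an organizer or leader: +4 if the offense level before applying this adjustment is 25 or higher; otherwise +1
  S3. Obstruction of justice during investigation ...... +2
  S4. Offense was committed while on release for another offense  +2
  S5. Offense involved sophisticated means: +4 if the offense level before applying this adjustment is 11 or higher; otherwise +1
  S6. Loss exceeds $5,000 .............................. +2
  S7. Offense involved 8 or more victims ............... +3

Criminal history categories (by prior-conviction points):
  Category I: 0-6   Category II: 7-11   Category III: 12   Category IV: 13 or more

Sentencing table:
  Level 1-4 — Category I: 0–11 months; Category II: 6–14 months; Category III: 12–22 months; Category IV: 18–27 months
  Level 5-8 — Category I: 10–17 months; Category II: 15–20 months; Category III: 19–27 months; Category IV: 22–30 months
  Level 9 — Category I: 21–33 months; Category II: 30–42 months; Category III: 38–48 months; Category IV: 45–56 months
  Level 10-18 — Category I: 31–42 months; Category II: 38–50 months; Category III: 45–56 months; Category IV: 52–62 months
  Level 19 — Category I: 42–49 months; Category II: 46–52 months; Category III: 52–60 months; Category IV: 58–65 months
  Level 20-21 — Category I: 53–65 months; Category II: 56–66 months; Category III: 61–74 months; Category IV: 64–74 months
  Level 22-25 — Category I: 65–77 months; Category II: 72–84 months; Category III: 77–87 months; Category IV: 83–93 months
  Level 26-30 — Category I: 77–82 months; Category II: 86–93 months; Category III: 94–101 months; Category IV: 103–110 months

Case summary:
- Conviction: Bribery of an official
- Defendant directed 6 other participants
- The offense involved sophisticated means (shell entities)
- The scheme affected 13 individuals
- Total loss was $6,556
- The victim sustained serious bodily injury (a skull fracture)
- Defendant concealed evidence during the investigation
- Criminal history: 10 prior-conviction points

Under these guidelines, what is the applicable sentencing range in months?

86-93 months

Base offense level for bribery of an official: 17.
S1 applies: 17 + 4 = 21.
S2 applies (level before this adjustment is 21 < 25, so +1): 21 + 1 = 22.
S3 applies: 22 + 2 = 24.
S4 does not apply.
S5 applies (level before this adjustment is 24 ≥ 11, so +4): 24 + 4 = 28.
S6 applies: 28 + 2 = 30.
S7 applies: 30 + 3 = 33.
Level 33 exceeds the maximum of 30; capped at 30.
Final offense level: 30.
Criminal history: 10 prior points → Category II (7-11).
Level 30 falls in the 26-30 band.
Grid: Level 26-30 × Category II = 86-93 months.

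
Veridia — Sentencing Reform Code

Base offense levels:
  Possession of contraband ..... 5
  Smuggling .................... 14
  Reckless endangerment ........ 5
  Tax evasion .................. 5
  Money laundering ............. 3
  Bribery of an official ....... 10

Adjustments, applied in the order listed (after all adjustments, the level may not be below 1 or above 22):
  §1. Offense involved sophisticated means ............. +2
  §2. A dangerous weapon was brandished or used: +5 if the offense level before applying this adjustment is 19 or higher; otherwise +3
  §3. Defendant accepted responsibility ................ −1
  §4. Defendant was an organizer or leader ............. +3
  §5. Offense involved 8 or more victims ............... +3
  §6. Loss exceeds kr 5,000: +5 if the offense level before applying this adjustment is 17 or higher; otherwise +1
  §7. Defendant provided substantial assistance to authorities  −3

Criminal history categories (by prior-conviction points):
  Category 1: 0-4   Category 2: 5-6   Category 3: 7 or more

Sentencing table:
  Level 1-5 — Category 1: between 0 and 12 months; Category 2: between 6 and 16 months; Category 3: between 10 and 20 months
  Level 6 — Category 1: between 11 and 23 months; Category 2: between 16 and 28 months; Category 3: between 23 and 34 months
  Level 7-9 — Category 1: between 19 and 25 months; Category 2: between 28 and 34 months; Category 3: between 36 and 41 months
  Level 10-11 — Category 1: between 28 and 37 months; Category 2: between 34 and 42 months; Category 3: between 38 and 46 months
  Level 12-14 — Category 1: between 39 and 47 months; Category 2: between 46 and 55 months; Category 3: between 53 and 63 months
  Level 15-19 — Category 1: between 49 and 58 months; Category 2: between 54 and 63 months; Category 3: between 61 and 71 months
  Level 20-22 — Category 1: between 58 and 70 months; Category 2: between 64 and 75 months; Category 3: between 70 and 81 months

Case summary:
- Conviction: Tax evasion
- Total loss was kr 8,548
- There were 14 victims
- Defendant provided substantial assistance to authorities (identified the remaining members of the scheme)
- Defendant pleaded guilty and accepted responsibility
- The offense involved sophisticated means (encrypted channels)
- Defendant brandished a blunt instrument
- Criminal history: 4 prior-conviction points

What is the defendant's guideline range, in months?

28-37 months

Base offense level for tax evasion: 5.
§1 applies: 5 + 2 = 7.
§2 applies (level before this adjustment is 7 < 19, so +3): 7 + 3 = 10.
§3 applies: 10 − 1 = 9.
§4 does not apply.
§5 applies: 9 + 3 = 12.
§6 applies (level before this adjustment is 12 < 17, so +1): 12 + 1 = 13.
§7 applies: 13 − 3 = 10.
Final offense level: 10.
Criminal history: 4 prior points → Category 1 (0-4).
Level 10 falls in the 10-11 band.
Grid: Level 10-11 × Category 1 = 28-37 months.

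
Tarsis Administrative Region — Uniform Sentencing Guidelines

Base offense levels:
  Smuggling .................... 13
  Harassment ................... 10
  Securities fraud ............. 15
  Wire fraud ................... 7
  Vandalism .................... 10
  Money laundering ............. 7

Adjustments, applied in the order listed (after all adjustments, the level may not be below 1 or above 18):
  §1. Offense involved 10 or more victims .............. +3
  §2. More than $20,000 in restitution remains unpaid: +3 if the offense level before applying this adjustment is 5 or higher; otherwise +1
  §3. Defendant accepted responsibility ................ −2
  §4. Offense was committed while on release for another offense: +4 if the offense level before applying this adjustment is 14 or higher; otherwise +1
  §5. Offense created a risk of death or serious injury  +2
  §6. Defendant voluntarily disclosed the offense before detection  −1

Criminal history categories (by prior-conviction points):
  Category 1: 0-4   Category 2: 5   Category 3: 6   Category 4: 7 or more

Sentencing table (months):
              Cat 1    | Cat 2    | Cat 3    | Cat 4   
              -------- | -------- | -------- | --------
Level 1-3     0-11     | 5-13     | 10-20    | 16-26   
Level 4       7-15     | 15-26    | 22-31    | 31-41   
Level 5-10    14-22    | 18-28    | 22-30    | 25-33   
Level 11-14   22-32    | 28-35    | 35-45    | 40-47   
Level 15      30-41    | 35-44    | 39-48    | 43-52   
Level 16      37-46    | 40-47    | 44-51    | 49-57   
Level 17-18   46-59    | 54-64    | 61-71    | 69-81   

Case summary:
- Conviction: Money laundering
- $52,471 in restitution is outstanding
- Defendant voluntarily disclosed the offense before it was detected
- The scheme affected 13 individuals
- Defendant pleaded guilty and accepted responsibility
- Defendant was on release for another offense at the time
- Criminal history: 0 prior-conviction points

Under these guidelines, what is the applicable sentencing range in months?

Base offense level for money laundering: 7.
§1 applies: 7 + 3 = 10.
§2 applies (level before this adjustment is 10 ≥ 5, so +3): 10 + 3 = 13.
§3 applies: 13 − 2 = 11.
§4 applies (level before this adjustment is 11 < 14, so +1): 11 + 1 = 12.
§6 applies: 12 − 1 = 11.
Final offense level: 11.
Criminal history: 0 prior points → Category 1 (0-4).
Level 11 falls in the 11-14 band.
Grid: Level 11-14 × Category 1 = 22-32 months.

22-32 months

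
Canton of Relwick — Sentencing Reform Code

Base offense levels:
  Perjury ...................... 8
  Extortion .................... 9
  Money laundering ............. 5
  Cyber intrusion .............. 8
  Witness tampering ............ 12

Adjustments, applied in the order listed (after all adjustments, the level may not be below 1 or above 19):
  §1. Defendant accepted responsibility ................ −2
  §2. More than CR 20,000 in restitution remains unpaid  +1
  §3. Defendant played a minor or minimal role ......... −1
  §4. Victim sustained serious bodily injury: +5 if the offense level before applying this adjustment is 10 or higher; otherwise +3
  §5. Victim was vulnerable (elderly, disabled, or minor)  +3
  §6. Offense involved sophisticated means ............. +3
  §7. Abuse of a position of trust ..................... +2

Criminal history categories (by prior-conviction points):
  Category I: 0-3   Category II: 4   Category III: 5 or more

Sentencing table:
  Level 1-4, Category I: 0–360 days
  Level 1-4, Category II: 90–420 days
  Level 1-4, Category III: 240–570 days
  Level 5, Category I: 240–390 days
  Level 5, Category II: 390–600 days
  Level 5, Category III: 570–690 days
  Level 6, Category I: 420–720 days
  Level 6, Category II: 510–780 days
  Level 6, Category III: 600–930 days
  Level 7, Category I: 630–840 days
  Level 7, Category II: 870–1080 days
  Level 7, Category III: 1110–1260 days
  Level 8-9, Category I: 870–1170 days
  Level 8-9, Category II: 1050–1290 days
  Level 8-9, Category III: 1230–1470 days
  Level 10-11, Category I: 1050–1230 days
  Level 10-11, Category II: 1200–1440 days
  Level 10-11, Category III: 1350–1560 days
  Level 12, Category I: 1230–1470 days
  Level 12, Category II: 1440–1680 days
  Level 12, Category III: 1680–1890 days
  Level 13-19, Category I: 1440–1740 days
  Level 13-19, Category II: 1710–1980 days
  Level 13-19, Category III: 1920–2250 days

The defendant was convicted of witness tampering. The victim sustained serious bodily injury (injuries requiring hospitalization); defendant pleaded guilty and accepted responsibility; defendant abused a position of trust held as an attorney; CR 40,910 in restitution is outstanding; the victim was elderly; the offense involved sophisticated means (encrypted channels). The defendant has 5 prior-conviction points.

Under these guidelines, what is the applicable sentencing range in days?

1920-2250 days

Base offense level for witness tampering: 12.
§1 applies: 12 − 2 = 10.
§2 applies: 10 + 1 = 11.
§3 does not apply.
§4 applies (level before this adjustment is 11 ≥ 10, so +5): 11 + 5 = 16.
§5 applies: 16 + 3 = 19.
§6 applies: 19 + 3 = 22.
§7 applies: 22 + 2 = 24.
Level 24 exceeds the maximum of 19; capped at 19.
Final offense level: 19.
Criminal history: 5 prior points → Category III (5+).
Level 19 falls in the 13-19 band.
Grid: Level 13-19 × Category III = 1920-2250 days.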